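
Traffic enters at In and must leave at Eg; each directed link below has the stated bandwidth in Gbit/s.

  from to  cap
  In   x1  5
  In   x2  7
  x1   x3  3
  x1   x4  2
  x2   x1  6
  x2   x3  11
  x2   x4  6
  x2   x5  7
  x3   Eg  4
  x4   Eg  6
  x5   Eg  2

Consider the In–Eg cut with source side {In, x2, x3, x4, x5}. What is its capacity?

Edges leaving {In, x2, x3, x4, x5}: In→x1 (5), x2→x1 (6), x3→Eg (4), x4→Eg (6), x5→Eg (2).
Cut capacity = 5 + 6 + 4 + 6 + 2 = 23.

23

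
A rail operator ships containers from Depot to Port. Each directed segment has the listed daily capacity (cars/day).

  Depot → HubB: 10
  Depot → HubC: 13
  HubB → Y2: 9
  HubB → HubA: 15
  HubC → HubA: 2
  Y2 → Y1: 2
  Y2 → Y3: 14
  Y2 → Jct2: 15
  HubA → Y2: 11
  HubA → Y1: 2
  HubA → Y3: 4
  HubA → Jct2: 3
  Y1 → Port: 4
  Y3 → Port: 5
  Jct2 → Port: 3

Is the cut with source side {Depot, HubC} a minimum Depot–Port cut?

Yes — it is a minimum cut (capacity 12).

Given cut capacity: 10 + 2 = 12.
Augment Depot→HubB→Y2→Y1→Port: bottleneck 2, flow now 2.
Augment Depot→HubB→Y2→Y3→Port: bottleneck 5, flow now 7.
Augment Depot→HubB→Y2→Jct2→Port: bottleneck 2, flow now 9.
Augment Depot→HubB→HubA→Y1→Port: bottleneck 1, flow now 10.
Augment Depot→HubC→HubA→Y1→Port: bottleneck 1, flow now 11.
Augment Depot→HubC→HubA→Jct2→Port: bottleneck 1, flow now 12.
No augmenting path remains; maximum flow = 12.
Cut capacity 12 equals the max flow, so it is a minimum cut.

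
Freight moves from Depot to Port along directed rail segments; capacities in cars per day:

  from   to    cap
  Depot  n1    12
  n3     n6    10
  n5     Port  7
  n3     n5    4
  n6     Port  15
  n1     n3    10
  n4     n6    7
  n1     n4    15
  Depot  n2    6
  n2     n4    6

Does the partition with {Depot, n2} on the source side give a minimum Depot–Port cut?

No — its capacity is 18, but the minimum cut has capacity 17.

Given cut capacity: 12 + 6 = 18.
Augment Depot→n1→n3→n5→Port: bottleneck 4, flow now 4.
Augment Depot→n1→n3→n6→Port: bottleneck 6, flow now 10.
Augment Depot→n1→n4→n6→Port: bottleneck 2, flow now 12.
Augment Depot→n2→n4→n6→Port: bottleneck 5, flow now 17.
No augmenting path remains; maximum flow = 17.
In the residual graph, reachable from Depot: {Depot, n1, n2, n4}.
Min-cut edges: n1→n3 (10), n4→n6 (7); capacity 10 + 7 = 17.
Cut capacity 18 exceeds the max flow 17, so it is not minimum.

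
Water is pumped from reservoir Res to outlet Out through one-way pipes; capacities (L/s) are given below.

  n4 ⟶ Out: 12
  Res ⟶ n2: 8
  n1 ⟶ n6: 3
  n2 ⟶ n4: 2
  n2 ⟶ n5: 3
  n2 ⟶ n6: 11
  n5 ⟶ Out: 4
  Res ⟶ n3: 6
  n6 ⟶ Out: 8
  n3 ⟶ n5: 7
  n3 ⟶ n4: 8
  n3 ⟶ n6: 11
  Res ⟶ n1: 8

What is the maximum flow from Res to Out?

Augment Res→n1→n6→Out: bottleneck 3, flow now 3.
Augment Res→n2→n4→Out: bottleneck 2, flow now 5.
Augment Res→n2→n5→Out: bottleneck 3, flow now 8.
Augment Res→n2→n6→Out: bottleneck 3, flow now 11.
Augment Res→n3→n4→Out: bottleneck 6, flow now 17.
No augmenting path remains; maximum flow = 17.
In the residual graph, reachable from Res: {Res, n1}.
Min-cut edges: Res→n2 (8), Res→n3 (6), n1→n6 (3); capacity 8 + 6 + 3 = 17.
This cut is saturated, so no flow can exceed 17.

17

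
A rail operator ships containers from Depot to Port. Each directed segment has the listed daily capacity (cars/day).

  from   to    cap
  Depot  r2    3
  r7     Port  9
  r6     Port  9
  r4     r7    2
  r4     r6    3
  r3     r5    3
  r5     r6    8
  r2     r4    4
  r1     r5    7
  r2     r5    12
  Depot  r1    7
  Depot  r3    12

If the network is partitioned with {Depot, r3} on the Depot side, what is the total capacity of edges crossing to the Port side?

Edges leaving {Depot, r3}: Depot→r1 (7), Depot→r2 (3), r3→r5 (3).
Cut capacity = 7 + 3 + 3 = 13.

13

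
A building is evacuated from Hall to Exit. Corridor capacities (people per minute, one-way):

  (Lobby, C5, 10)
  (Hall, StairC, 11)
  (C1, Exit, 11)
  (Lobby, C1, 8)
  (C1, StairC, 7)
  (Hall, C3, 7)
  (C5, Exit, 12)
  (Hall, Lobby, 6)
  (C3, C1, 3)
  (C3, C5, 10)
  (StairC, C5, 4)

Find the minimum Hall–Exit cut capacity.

17

Augment Hall→C3→C1→Exit: bottleneck 3, flow now 3.
Augment Hall→C3→C5→Exit: bottleneck 4, flow now 7.
Augment Hall→StairC→C5→Exit: bottleneck 4, flow now 11.
Augment Hall→Lobby→C1→Exit: bottleneck 6, flow now 17.
No augmenting path remains; maximum flow = 17.
By max-flow min-cut, the minimum cut capacity equals the max flow.
In the residual graph, reachable from Hall: {Hall, StairC}.
Min-cut edges: Hall→C3 (7), Hall→Lobby (6), StairC→C5 (4); capacity 7 + 6 + 4 = 17.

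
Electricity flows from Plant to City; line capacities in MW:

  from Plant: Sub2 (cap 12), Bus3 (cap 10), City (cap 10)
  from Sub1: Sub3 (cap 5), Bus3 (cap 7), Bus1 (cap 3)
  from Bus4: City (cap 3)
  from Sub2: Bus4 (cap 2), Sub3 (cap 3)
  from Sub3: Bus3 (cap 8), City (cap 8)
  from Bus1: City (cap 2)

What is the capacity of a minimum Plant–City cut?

15

Augment Plant→City: bottleneck 10, flow now 10.
Augment Plant→Sub2→Bus4→City: bottleneck 2, flow now 12.
Augment Plant→Sub2→Sub3→City: bottleneck 3, flow now 15.
No augmenting path remains; maximum flow = 15.
By max-flow min-cut, the minimum cut capacity equals the max flow.
In the residual graph, reachable from Plant: {Plant, Sub2, Bus3}.
Min-cut edges: Plant→City (10), Sub2→Bus4 (2), Sub2→Sub3 (3); capacity 10 + 2 + 3 = 15.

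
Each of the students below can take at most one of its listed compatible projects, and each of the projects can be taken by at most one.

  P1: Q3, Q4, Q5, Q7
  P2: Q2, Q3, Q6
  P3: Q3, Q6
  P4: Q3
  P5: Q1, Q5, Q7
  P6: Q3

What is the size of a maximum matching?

5

Unit-capacity flow: source→left, listed edges, right→sink; max matching = max flow.
Augmenting path P1→Q3 (+1); matched 1.
Augmenting path P2→Q2 (+1); matched 2.
Augmenting path P3→Q6 (+1); matched 3.
Augmenting path P5→Q1 (+1); matched 4.
Augmenting path P4→Q3→P1→Q4 (+1); matched 5.
No augmenting path remains; maximum matching = 5.
König certificate: {P1, P2, P3, P5, Q3} is a vertex cover of size 5 (every listed pair touches it), so no matching can be larger.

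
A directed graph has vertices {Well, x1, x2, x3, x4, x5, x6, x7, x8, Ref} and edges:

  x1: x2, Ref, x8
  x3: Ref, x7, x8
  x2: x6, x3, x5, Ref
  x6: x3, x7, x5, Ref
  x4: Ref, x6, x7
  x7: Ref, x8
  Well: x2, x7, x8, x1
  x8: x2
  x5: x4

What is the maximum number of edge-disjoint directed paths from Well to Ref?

4

Assign every edge capacity 1; by Menger, the answer equals the max flow.
Path Well→x1→Ref (+1); total 1.
Path Well→x2→Ref (+1); total 2.
Path Well→x7→Ref (+1); total 3.
Path Well→x8→x2→x3→Ref (+1); total 4.
No residual Well→Ref path; max flow = 4.
Certifying cut of size 4: {Well→x1, Well→x2, Well→x7, Well→x8}.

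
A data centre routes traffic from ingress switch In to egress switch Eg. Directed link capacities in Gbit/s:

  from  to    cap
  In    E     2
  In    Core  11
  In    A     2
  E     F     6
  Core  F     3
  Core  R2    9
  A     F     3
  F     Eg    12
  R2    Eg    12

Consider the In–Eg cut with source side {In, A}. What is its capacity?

Edges leaving {In, A}: In→E (2), In→Core (11), A→F (3).
Cut capacity = 2 + 11 + 3 = 16.

16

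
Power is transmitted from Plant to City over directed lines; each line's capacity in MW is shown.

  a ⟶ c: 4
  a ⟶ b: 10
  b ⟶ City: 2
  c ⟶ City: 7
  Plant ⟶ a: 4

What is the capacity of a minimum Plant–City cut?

Augment Plant→a→b→City: bottleneck 2, flow now 2.
Augment Plant→a→c→City: bottleneck 2, flow now 4.
No augmenting path remains; maximum flow = 4.
By max-flow min-cut, the minimum cut capacity equals the max flow.
In the residual graph, reachable from Plant: {Plant}.
Min-cut edges: Plant→a (4); capacity 4 = 4.

4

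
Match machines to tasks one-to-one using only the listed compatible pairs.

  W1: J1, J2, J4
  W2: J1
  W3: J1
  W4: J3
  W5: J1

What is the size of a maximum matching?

Unit-capacity flow: source→left, listed edges, right→sink; max matching = max flow.
Augmenting path W1→J1 (+1); matched 1.
Augmenting path W4→J3 (+1); matched 2.
Augmenting path W2→J1→W1→J2 (+1); matched 3.
No augmenting path remains; maximum matching = 3.
König certificate: {W1, W4, J1} is a vertex cover of size 3 (every listed pair touches it), so no matching can be larger.

3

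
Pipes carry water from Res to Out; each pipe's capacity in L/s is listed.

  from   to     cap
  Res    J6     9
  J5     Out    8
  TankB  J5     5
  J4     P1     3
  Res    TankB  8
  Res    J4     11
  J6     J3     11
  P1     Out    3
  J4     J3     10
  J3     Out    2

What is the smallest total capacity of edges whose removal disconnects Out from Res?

10

Augment Res→J4→J3→Out: bottleneck 2, flow now 2.
Augment Res→J4→P1→Out: bottleneck 3, flow now 5.
Augment Res→TankB→J5→Out: bottleneck 5, flow now 10.
No augmenting path remains; maximum flow = 10.
By max-flow min-cut, the minimum cut capacity equals the max flow.
In the residual graph, reachable from Res: {Res, J4, TankB, J6, J3}.
Min-cut edges: J4→P1 (3), TankB→J5 (5), J3→Out (2); capacity 3 + 5 + 2 = 10.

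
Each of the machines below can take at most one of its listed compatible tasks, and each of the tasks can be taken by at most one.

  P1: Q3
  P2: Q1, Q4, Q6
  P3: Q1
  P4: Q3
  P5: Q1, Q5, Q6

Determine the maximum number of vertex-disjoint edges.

4

Unit-capacity flow: source→left, listed edges, right→sink; max matching = max flow.
Augmenting path P1→Q3 (+1); matched 1.
Augmenting path P2→Q1 (+1); matched 2.
Augmenting path P5→Q5 (+1); matched 3.
Augmenting path P3→Q1→P2→Q4 (+1); matched 4.
No augmenting path remains; maximum matching = 4.
König certificate: {P2, P3, P5, Q3} is a vertex cover of size 4 (every listed pair touches it), so no matching can be larger.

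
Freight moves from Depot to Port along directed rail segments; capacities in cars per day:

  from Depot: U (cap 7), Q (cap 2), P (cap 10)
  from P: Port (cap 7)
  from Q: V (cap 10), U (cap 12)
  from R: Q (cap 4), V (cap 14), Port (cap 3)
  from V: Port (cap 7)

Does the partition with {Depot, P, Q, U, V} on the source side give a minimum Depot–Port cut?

No — its capacity is 14, but the minimum cut has capacity 9.

Given cut capacity: 7 + 7 = 14.
Augment Depot→P→Port: bottleneck 7, flow now 7.
Augment Depot→Q→V→Port: bottleneck 2, flow now 9.
No augmenting path remains; maximum flow = 9.
In the residual graph, reachable from Depot: {Depot, P, U}.
Min-cut edges: Depot→Q (2), P→Port (7); capacity 2 + 7 = 9.
Cut capacity 14 exceeds the max flow 9, so it is not minimum.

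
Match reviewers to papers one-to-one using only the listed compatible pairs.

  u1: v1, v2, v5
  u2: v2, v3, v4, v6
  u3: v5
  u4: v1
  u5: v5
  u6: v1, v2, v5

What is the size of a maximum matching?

Unit-capacity flow: source→left, listed edges, right→sink; max matching = max flow.
Augmenting path u1→v1 (+1); matched 1.
Augmenting path u2→v2 (+1); matched 2.
Augmenting path u3→v5 (+1); matched 3.
Augmenting path u6→v2→u2→v3 (+1); matched 4.
No augmenting path remains; maximum matching = 4.
König certificate: {u2, v1, v2, v5} is a vertex cover of size 4 (every listed pair touches it), so no matching can be larger.

4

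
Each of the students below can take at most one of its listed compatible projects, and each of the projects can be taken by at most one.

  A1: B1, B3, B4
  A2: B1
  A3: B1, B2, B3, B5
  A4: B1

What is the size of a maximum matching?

Unit-capacity flow: source→left, listed edges, right→sink; max matching = max flow.
Augmenting path A1→B1 (+1); matched 1.
Augmenting path A3→B2 (+1); matched 2.
Augmenting path A2→B1→A1→B3 (+1); matched 3.
No augmenting path remains; maximum matching = 3.
König certificate: {A1, A3, B1} is a vertex cover of size 3 (every listed pair touches it), so no matching can be larger.

3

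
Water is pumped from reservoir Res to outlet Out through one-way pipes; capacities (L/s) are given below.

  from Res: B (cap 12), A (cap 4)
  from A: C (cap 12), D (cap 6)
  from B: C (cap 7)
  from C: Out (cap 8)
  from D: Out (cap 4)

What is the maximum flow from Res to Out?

11

Augment Res→A→C→Out: bottleneck 4, flow now 4.
Augment Res→B→C→Out: bottleneck 4, flow now 8.
Augment Res→B→C→A→D→Out: bottleneck 3, flow now 11. (uses reverse residual edge)
No augmenting path remains; maximum flow = 11.
In the residual graph, reachable from Res: {Res, B}.
Min-cut edges: Res→A (4), B→C (7); capacity 4 + 7 = 11.
This cut is saturated, so no flow can exceed 11.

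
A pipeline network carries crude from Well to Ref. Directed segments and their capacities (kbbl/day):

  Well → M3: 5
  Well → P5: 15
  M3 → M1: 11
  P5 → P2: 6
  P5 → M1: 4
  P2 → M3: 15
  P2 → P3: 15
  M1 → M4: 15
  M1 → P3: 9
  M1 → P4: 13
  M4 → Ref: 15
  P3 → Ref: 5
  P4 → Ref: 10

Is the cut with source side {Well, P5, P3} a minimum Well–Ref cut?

Given cut capacity: 5 + 6 + 4 + 5 = 20.
Augment Well→M3→M1→M4→Ref: bottleneck 5, flow now 5.
Augment Well→P5→P2→P3→Ref: bottleneck 5, flow now 10.
Augment Well→P5→M1→M4→Ref: bottleneck 4, flow now 14.
Augment Well→P5→P2→M3→M1→M4→Ref: bottleneck 1, flow now 15.
No augmenting path remains; maximum flow = 15.
In the residual graph, reachable from Well: {Well, P5}.
Min-cut edges: Well→M3 (5), P5→P2 (6), P5→M1 (4); capacity 5 + 6 + 4 = 15.
Cut capacity 20 exceeds the max flow 15, so it is not minimum.

No — its capacity is 20, but the minimum cut has capacity 15.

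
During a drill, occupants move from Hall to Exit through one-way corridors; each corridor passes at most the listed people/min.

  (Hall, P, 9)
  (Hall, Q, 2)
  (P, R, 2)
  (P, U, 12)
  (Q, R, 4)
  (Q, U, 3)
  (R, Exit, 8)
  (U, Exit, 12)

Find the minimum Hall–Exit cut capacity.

11

Augment Hall→P→R→Exit: bottleneck 2, flow now 2.
Augment Hall→P→U→Exit: bottleneck 7, flow now 9.
Augment Hall→Q→R→Exit: bottleneck 2, flow now 11.
No augmenting path remains; maximum flow = 11.
By max-flow min-cut, the minimum cut capacity equals the max flow.
In the residual graph, reachable from Hall: {Hall}.
Min-cut edges: Hall→P (9), Hall→Q (2); capacity 9 + 2 = 11.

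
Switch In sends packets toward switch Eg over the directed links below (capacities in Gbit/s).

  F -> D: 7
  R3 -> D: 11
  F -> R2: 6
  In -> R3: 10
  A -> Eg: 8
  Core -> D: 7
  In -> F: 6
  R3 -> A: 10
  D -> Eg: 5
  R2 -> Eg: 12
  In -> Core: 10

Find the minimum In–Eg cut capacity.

Augment In→R3→A→Eg: bottleneck 8, flow now 8.
Augment In→R3→D→Eg: bottleneck 2, flow now 10.
Augment In→Core→D→Eg: bottleneck 3, flow now 13.
Augment In→F→R2→Eg: bottleneck 6, flow now 19.
No augmenting path remains; maximum flow = 19.
By max-flow min-cut, the minimum cut capacity equals the max flow.
In the residual graph, reachable from In: {In, R3, Core, A, D}.
Min-cut edges: In→F (6), A→Eg (8), D→Eg (5); capacity 6 + 8 + 5 = 19.

19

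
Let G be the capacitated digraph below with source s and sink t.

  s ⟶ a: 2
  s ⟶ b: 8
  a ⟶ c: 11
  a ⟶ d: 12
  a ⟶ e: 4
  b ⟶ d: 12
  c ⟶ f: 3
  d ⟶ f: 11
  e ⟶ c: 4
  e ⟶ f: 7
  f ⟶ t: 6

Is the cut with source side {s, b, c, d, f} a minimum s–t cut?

Given cut capacity: 2 + 6 = 8.
Augment s→a→c→f→t: bottleneck 2, flow now 2.
Augment s→b→d→f→t: bottleneck 4, flow now 6.
No augmenting path remains; maximum flow = 6.
In the residual graph, reachable from s: {s, a, b, c, d, e, f}.
Min-cut edges: f→t (6); capacity 6 = 6.
Cut capacity 8 exceeds the max flow 6, so it is not minimum.

No — its capacity is 8, but the minimum cut has capacity 6.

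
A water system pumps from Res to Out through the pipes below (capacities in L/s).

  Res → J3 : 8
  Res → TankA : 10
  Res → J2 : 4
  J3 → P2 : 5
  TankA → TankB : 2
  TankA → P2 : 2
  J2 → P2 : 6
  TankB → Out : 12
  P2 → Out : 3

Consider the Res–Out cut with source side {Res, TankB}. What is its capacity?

34

Edges leaving {Res, TankB}: Res→J3 (8), Res→TankA (10), Res→J2 (4), TankB→Out (12).
Cut capacity = 8 + 10 + 4 + 12 = 34.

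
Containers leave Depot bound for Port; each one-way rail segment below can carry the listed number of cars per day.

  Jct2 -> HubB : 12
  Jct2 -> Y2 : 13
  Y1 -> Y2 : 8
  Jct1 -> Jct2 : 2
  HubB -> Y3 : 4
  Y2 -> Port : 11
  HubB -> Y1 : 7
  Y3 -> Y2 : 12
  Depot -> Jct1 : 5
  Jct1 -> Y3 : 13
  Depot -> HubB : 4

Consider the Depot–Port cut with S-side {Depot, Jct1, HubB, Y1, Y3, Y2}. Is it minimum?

Given cut capacity: 2 + 11 = 13.
Augment Depot→Jct1→Jct2→Y2→Port: bottleneck 2, flow now 2.
Augment Depot→Jct1→Y3→Y2→Port: bottleneck 3, flow now 5.
Augment Depot→HubB→Y1→Y2→Port: bottleneck 4, flow now 9.
No augmenting path remains; maximum flow = 9.
In the residual graph, reachable from Depot: {Depot}.
Min-cut edges: Depot→Jct1 (5), Depot→HubB (4); capacity 5 + 4 = 9.
Cut capacity 13 exceeds the max flow 9, so it is not minimum.

No — its capacity is 13, but the minimum cut has capacity 9.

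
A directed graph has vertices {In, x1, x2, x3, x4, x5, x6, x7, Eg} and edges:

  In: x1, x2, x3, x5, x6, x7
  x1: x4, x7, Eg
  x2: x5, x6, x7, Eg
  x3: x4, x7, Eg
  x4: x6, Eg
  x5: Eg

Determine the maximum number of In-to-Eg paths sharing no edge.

4

Assign every edge capacity 1; by Menger, the answer equals the max flow.
Path In→x1→Eg (+1); total 1.
Path In→x2→Eg (+1); total 2.
Path In→x3→Eg (+1); total 3.
Path In→x5→Eg (+1); total 4.
No residual In→Eg path; max flow = 4.
Certifying cut of size 4: {In→x1, In→x2, In→x3, In→x5}.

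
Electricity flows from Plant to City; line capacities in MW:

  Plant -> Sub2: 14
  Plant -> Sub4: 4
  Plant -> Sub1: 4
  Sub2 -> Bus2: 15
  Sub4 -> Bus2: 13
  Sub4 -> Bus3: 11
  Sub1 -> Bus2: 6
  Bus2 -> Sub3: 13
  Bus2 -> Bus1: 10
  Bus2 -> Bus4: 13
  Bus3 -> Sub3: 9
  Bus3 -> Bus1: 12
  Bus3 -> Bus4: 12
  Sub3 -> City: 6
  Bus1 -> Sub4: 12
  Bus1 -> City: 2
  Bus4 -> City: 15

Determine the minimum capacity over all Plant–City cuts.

Augment Plant→Sub2→Bus2→Sub3→City: bottleneck 6, flow now 6.
Augment Plant→Sub2→Bus2→Bus1→City: bottleneck 2, flow now 8.
Augment Plant→Sub2→Bus2→Bus4→City: bottleneck 6, flow now 14.
Augment Plant→Sub4→Bus2→Bus4→City: bottleneck 4, flow now 18.
Augment Plant→Sub1→Bus2→Bus4→City: bottleneck 3, flow now 21.
Augment Plant→Sub1→Bus2→Sub4→Bus3→Bus4→City: bottleneck 1, flow now 22. (uses reverse residual edge)
No augmenting path remains; maximum flow = 22.
By max-flow min-cut, the minimum cut capacity equals the max flow.
In the residual graph, reachable from Plant: {Plant}.
Min-cut edges: Plant→Sub2 (14), Plant→Sub4 (4), Plant→Sub1 (4); capacity 14 + 4 + 4 = 22.

22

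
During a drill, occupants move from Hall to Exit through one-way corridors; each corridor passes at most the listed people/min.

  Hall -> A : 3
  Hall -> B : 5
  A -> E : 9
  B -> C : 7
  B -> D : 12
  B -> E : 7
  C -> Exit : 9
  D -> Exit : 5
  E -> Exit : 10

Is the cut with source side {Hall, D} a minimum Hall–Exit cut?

No — its capacity is 13, but the minimum cut has capacity 8.

Given cut capacity: 3 + 5 + 5 = 13.
Augment Hall→A→E→Exit: bottleneck 3, flow now 3.
Augment Hall→B→C→Exit: bottleneck 5, flow now 8.
No augmenting path remains; maximum flow = 8.
In the residual graph, reachable from Hall: {Hall}.
Min-cut edges: Hall→A (3), Hall→B (5); capacity 3 + 5 = 8.
Cut capacity 13 exceeds the max flow 8, so it is not minimum.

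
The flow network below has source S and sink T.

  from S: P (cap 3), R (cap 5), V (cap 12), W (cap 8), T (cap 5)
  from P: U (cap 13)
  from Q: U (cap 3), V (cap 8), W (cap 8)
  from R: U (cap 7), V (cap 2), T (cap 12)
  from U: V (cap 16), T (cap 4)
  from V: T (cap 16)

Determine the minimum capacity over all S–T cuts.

25

Augment S→T: bottleneck 5, flow now 5.
Augment S→R→T: bottleneck 5, flow now 10.
Augment S→V→T: bottleneck 12, flow now 22.
Augment S→P→U→T: bottleneck 3, flow now 25.
No augmenting path remains; maximum flow = 25.
By max-flow min-cut, the minimum cut capacity equals the max flow.
In the residual graph, reachable from S: {S, W}.
Min-cut edges: S→P (3), S→R (5), S→V (12), S→T (5); capacity 3 + 5 + 12 + 5 = 25.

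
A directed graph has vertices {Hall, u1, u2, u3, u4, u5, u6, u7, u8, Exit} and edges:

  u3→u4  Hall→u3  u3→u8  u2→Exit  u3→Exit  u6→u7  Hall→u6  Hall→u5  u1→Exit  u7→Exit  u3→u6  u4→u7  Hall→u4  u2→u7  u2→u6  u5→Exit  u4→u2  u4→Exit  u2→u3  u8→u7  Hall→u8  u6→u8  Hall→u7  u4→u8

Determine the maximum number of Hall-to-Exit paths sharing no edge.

Assign every edge capacity 1; by Menger, the answer equals the max flow.
Path Hall→u3→Exit (+1); total 1.
Path Hall→u4→Exit (+1); total 2.
Path Hall→u5→Exit (+1); total 3.
Path Hall→u7→Exit (+1); total 4.
No residual Hall→Exit path; max flow = 4.
Certifying cut of size 4: {Hall→u3, Hall→u4, Hall→u5, u7→Exit}.

4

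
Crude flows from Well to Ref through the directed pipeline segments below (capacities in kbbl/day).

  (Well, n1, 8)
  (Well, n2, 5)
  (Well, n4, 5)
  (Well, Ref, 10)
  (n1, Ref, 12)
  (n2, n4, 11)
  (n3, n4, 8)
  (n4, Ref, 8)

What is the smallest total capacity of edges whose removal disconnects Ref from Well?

26

Augment Well→Ref: bottleneck 10, flow now 10.
Augment Well→n1→Ref: bottleneck 8, flow now 18.
Augment Well→n4→Ref: bottleneck 5, flow now 23.
Augment Well→n2→n4→Ref: bottleneck 3, flow now 26.
No augmenting path remains; maximum flow = 26.
By max-flow min-cut, the minimum cut capacity equals the max flow.
In the residual graph, reachable from Well: {Well, n2, n4}.
Min-cut edges: Well→n1 (8), Well→Ref (10), n4→Ref (8); capacity 8 + 10 + 8 = 26.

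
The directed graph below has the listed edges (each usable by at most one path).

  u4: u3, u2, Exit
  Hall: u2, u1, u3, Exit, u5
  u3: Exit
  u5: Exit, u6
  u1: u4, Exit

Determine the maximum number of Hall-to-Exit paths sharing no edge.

Assign every edge capacity 1; by Menger, the answer equals the max flow.
Path Hall→Exit (+1); total 1.
Path Hall→u1→Exit (+1); total 2.
Path Hall→u3→Exit (+1); total 3.
Path Hall→u5→Exit (+1); total 4.
No residual Hall→Exit path; max flow = 4.
Certifying cut of size 4: {Hall→Exit, Hall→u1, Hall→u3, Hall→u5}.

4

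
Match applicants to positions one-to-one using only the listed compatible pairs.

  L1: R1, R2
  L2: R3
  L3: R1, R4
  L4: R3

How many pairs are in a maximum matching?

Unit-capacity flow: source→left, listed edges, right→sink; max matching = max flow.
Augmenting path L1→R1 (+1); matched 1.
Augmenting path L2→R3 (+1); matched 2.
Augmenting path L3→R4 (+1); matched 3.
No augmenting path remains; maximum matching = 3.
König certificate: {L1, L3, R3} is a vertex cover of size 3 (every listed pair touches it), so no matching can be larger.

3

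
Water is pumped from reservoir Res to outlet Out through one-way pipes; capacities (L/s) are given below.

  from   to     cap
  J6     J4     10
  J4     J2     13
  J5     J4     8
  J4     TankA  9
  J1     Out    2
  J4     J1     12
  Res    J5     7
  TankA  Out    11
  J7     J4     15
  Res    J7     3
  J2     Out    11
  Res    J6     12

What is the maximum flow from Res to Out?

Augment Res→J6→J4→J2→Out: bottleneck 10, flow now 10.
Augment Res→J5→J4→J2→Out: bottleneck 1, flow now 11.
Augment Res→J5→J4→TankA→Out: bottleneck 6, flow now 17.
Augment Res→J7→J4→TankA→Out: bottleneck 3, flow now 20.
No augmenting path remains; maximum flow = 20.
In the residual graph, reachable from Res: {Res, J6}.
Min-cut edges: Res→J5 (7), Res→J7 (3), J6→J4 (10); capacity 7 + 3 + 10 = 20.
This cut is saturated, so no flow can exceed 20.

20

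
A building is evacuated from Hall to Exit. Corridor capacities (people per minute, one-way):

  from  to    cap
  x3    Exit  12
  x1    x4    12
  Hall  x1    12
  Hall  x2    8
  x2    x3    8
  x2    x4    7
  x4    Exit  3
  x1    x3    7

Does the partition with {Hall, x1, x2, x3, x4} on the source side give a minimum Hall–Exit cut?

Yes — it is a minimum cut (capacity 15).

Given cut capacity: 12 + 3 = 15.
Augment Hall→x1→x3→Exit: bottleneck 7, flow now 7.
Augment Hall→x1→x4→Exit: bottleneck 3, flow now 10.
Augment Hall→x2→x3→Exit: bottleneck 5, flow now 15.
No augmenting path remains; maximum flow = 15.
Cut capacity 15 equals the max flow, so it is a minimum cut.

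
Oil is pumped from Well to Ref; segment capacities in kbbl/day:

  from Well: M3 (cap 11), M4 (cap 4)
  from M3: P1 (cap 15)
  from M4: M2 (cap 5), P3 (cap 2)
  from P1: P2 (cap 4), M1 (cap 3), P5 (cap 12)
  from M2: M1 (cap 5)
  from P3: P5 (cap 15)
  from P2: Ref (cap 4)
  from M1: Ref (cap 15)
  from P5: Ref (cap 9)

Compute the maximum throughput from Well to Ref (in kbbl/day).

Augment Well→M3→P1→P2→Ref: bottleneck 4, flow now 4.
Augment Well→M3→P1→M1→Ref: bottleneck 3, flow now 7.
Augment Well→M3→P1→P5→Ref: bottleneck 4, flow now 11.
Augment Well→M4→M2→M1→Ref: bottleneck 4, flow now 15.
No augmenting path remains; maximum flow = 15.
In the residual graph, reachable from Well: {Well}.
Min-cut edges: Well→M3 (11), Well→M4 (4); capacity 11 + 4 = 15.
This cut is saturated, so no flow can exceed 15.

15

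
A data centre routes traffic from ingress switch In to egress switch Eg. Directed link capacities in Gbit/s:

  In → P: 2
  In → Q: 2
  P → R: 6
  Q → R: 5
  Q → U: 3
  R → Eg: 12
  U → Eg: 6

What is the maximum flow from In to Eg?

4

Augment In→P→R→Eg: bottleneck 2, flow now 2.
Augment In→Q→R→Eg: bottleneck 2, flow now 4.
No augmenting path remains; maximum flow = 4.
In the residual graph, reachable from In: {In}.
Min-cut edges: In→P (2), In→Q (2); capacity 2 + 2 = 4.
This cut is saturated, so no flow can exceed 4.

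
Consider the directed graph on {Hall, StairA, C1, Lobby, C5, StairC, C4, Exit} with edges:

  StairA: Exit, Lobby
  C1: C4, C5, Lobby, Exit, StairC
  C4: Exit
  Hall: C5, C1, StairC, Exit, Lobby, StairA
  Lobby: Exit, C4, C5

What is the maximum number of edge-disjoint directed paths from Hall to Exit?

4

Assign every edge capacity 1; by Menger, the answer equals the max flow.
Path Hall→Exit (+1); total 1.
Path Hall→StairA→Exit (+1); total 2.
Path Hall→C1→Exit (+1); total 3.
Path Hall→Lobby→Exit (+1); total 4.
No residual Hall→Exit path; max flow = 4.
Certifying cut of size 4: {Hall→C1, Hall→Exit, Hall→Lobby, Hall→StairA}.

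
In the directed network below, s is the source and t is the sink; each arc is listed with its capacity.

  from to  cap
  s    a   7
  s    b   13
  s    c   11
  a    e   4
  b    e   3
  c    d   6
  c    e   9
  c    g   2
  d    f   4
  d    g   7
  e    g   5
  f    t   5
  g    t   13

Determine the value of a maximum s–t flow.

13

Augment s→c→g→t: bottleneck 2, flow now 2.
Augment s→a→e→g→t: bottleneck 4, flow now 6.
Augment s→b→e→g→t: bottleneck 1, flow now 7.
Augment s→c→d→f→t: bottleneck 4, flow now 11.
Augment s→c→d→g→t: bottleneck 2, flow now 13.
No augmenting path remains; maximum flow = 13.
In the residual graph, reachable from s: {s, a, b, c, e}.
Min-cut edges: c→d (6), c→g (2), e→g (5); capacity 6 + 2 + 5 = 13.
This cut is saturated, so no flow can exceed 13.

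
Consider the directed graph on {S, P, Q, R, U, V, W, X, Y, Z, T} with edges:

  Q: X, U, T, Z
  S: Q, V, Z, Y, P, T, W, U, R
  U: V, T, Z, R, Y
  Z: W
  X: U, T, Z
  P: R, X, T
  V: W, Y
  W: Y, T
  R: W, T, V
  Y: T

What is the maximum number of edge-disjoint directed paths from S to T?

7

Assign every edge capacity 1; by Menger, the answer equals the max flow.
Path S→T (+1); total 1.
Path S→P→T (+1); total 2.
Path S→Q→T (+1); total 3.
Path S→R→T (+1); total 4.
Path S→U→T (+1); total 5.
Path S→W→T (+1); total 6.
Path S→Y→T (+1); total 7.
No residual S→T path; max flow = 7.
Certifying cut of size 7: {S→P, S→Q, S→R, S→T, S→U, W→T, Y→T}.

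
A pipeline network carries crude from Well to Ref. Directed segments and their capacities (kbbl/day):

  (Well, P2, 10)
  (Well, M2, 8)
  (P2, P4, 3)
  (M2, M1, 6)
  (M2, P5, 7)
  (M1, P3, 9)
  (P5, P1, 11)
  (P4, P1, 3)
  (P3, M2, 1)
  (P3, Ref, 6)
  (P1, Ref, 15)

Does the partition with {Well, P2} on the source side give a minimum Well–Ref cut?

Yes — it is a minimum cut (capacity 11).

Given cut capacity: 8 + 3 = 11.
Augment Well→P2→P4→P1→Ref: bottleneck 3, flow now 3.
Augment Well→M2→M1→P3→Ref: bottleneck 6, flow now 9.
Augment Well→M2→P5→P1→Ref: bottleneck 2, flow now 11.
No augmenting path remains; maximum flow = 11.
Cut capacity 11 equals the max flow, so it is a minimum cut.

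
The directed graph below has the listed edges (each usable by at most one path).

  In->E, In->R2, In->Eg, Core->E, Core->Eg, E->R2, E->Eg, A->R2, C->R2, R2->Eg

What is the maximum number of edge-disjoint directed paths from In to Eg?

3

Assign every edge capacity 1; by Menger, the answer equals the max flow.
Path In→Eg (+1); total 1.
Path In→E→Eg (+1); total 2.
Path In→R2→Eg (+1); total 3.
No residual In→Eg path; max flow = 3.
Certifying cut of size 3: {In→E, In→Eg, In→R2}.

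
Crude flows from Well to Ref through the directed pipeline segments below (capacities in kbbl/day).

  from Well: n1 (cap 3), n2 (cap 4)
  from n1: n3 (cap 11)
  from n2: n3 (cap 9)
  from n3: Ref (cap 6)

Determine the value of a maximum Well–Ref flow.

6

Augment Well→n1→n3→Ref: bottleneck 3, flow now 3.
Augment Well→n2→n3→Ref: bottleneck 3, flow now 6.
No augmenting path remains; maximum flow = 6.
In the residual graph, reachable from Well: {Well, n1, n2, n3}.
Min-cut edges: n3→Ref (6); capacity 6 = 6.
This cut is saturated, so no flow can exceed 6.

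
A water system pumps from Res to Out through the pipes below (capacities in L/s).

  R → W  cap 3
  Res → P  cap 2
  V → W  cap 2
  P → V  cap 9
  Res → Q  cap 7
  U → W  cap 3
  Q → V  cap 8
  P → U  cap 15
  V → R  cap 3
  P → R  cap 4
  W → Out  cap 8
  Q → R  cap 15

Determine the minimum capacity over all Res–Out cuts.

Augment Res→P→R→W→Out: bottleneck 2, flow now 2.
Augment Res→Q→R→W→Out: bottleneck 1, flow now 3.
Augment Res→Q→V→W→Out: bottleneck 2, flow now 5.
Augment Res→Q→R→P→U→W→Out: bottleneck 2, flow now 7. (uses reverse residual edge)
No augmenting path remains; maximum flow = 7.
By max-flow min-cut, the minimum cut capacity equals the max flow.
In the residual graph, reachable from Res: {Res, Q, R, V}.
Min-cut edges: Res→P (2), R→W (3), V→W (2); capacity 2 + 3 + 2 = 7.

7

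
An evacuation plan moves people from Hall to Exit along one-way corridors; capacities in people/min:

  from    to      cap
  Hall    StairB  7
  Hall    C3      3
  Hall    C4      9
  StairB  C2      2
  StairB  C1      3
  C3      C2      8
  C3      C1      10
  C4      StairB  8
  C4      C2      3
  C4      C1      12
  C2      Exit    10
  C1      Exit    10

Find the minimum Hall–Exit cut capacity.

17

Augment Hall→StairB→C2→Exit: bottleneck 2, flow now 2.
Augment Hall→StairB→C1→Exit: bottleneck 3, flow now 5.
Augment Hall→C3→C2→Exit: bottleneck 3, flow now 8.
Augment Hall→C4→C2→Exit: bottleneck 3, flow now 11.
Augment Hall→C4→C1→Exit: bottleneck 6, flow now 17.
No augmenting path remains; maximum flow = 17.
By max-flow min-cut, the minimum cut capacity equals the max flow.
In the residual graph, reachable from Hall: {Hall, StairB}.
Min-cut edges: Hall→C3 (3), Hall→C4 (9), StairB→C2 (2), StairB→C1 (3); capacity 3 + 9 + 2 + 3 = 17.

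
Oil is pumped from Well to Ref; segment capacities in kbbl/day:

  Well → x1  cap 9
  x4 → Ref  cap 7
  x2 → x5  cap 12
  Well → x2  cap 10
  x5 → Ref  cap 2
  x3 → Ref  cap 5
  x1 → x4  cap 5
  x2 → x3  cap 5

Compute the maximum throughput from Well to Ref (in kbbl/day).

Augment Well→x1→x4→Ref: bottleneck 5, flow now 5.
Augment Well→x2→x3→Ref: bottleneck 5, flow now 10.
Augment Well→x2→x5→Ref: bottleneck 2, flow now 12.
No augmenting path remains; maximum flow = 12.
In the residual graph, reachable from Well: {Well, x1, x2, x5}.
Min-cut edges: x1→x4 (5), x2→x3 (5), x5→Ref (2); capacity 5 + 5 + 2 = 12.
This cut is saturated, so no flow can exceed 12.

12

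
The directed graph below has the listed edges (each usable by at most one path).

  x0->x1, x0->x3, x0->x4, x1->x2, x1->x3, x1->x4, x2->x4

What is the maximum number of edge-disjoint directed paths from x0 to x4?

2

Assign every edge capacity 1; by Menger, the answer equals the max flow.
Path x0→x4 (+1); total 1.
Path x0→x1→x4 (+1); total 2.
No residual x0→x4 path; max flow = 2.
Certifying cut of size 2: {x0→x1, x0→x4}.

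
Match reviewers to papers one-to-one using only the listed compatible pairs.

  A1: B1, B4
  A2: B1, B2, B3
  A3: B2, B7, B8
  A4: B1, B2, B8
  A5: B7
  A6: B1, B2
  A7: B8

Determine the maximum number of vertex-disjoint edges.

6

Unit-capacity flow: source→left, listed edges, right→sink; max matching = max flow.
Augmenting path A1→B1 (+1); matched 1.
Augmenting path A2→B2 (+1); matched 2.
Augmenting path A3→B7 (+1); matched 3.
Augmenting path A4→B8 (+1); matched 4.
Augmenting path A6→B1→A1→B4 (+1); matched 5.
Augmenting path A5→B7→A3→B2→A2→B3 (+1); matched 6.
No augmenting path remains; maximum matching = 6.
König certificate: {A1, A2, B1, B2, B7, B8} is a vertex cover of size 6 (every listed pair touches it), so no matching can be larger.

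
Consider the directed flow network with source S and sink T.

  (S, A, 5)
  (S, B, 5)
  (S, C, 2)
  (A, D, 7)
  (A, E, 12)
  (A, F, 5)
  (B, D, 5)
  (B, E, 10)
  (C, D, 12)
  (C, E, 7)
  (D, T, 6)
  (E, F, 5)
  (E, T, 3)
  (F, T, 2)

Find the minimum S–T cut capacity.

11

Augment S→A→D→T: bottleneck 5, flow now 5.
Augment S→B→D→T: bottleneck 1, flow now 6.
Augment S→B→E→T: bottleneck 3, flow now 9.
Augment S→B→E→F→T: bottleneck 1, flow now 10.
Augment S→C→E→F→T: bottleneck 1, flow now 11.
No augmenting path remains; maximum flow = 11.
By max-flow min-cut, the minimum cut capacity equals the max flow.
In the residual graph, reachable from S: {S, A, B, C, D, E, F}.
Min-cut edges: D→T (6), E→T (3), F→T (2); capacity 6 + 3 + 2 = 11.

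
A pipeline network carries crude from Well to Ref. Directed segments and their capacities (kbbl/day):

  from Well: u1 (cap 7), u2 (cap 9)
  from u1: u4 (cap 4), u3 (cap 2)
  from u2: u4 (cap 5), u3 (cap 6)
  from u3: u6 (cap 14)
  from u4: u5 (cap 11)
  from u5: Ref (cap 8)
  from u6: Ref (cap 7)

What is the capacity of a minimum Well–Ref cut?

Augment Well→u1→u3→u6→Ref: bottleneck 2, flow now 2.
Augment Well→u1→u4→u5→Ref: bottleneck 4, flow now 6.
Augment Well→u2→u3→u6→Ref: bottleneck 5, flow now 11.
Augment Well→u2→u4→u5→Ref: bottleneck 4, flow now 15.
No augmenting path remains; maximum flow = 15.
By max-flow min-cut, the minimum cut capacity equals the max flow.
In the residual graph, reachable from Well: {Well, u1}.
Min-cut edges: Well→u2 (9), u1→u3 (2), u1→u4 (4); capacity 9 + 2 + 4 = 15.

15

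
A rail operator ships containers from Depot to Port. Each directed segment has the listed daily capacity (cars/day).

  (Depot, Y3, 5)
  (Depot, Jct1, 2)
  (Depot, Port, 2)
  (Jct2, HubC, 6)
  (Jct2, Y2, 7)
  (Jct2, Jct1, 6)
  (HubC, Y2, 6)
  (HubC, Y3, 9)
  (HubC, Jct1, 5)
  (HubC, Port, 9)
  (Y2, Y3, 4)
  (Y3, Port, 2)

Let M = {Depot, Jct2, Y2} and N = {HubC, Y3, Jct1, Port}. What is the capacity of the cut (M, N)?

25

Edges leaving {Depot, Jct2, Y2}: Depot→Y3 (5), Depot→Jct1 (2), Depot→Port (2), Jct2→HubC (6), Jct2→Jct1 (6), Y2→Y3 (4).
Cut capacity = 5 + 2 + 2 + 6 + 6 + 4 = 25.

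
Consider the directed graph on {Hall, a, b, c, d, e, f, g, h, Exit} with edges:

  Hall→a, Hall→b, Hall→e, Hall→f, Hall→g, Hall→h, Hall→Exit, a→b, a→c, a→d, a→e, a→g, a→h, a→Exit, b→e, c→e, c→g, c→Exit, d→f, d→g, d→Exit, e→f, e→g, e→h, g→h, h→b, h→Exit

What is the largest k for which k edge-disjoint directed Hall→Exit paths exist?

3

Assign every edge capacity 1; by Menger, the answer equals the max flow.
Path Hall→Exit (+1); total 1.
Path Hall→a→Exit (+1); total 2.
Path Hall→h→Exit (+1); total 3.
No residual Hall→Exit path; max flow = 3.
Certifying cut of size 3: {Hall→Exit, Hall→a, h→Exit}.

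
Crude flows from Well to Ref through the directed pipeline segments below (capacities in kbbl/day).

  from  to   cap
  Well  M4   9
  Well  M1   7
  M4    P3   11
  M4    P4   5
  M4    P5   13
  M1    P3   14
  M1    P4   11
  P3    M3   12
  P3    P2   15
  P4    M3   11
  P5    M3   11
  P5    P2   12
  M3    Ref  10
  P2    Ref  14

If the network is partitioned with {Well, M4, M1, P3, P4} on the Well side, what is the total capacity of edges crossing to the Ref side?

51

Edges leaving {Well, M4, M1, P3, P4}: M4→P5 (13), P3→M3 (12), P3→P2 (15), P4→M3 (11).
Cut capacity = 13 + 12 + 15 + 11 = 51.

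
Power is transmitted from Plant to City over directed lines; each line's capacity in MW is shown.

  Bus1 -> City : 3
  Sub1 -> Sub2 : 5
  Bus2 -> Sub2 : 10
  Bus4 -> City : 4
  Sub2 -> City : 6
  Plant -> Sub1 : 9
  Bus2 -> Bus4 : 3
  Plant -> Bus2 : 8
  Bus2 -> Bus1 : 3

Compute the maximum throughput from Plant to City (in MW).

12

Augment Plant→Bus2→Bus4→City: bottleneck 3, flow now 3.
Augment Plant→Bus2→Bus1→City: bottleneck 3, flow now 6.
Augment Plant→Bus2→Sub2→City: bottleneck 2, flow now 8.
Augment Plant→Sub1→Sub2→City: bottleneck 4, flow now 12.
No augmenting path remains; maximum flow = 12.
In the residual graph, reachable from Plant: {Plant, Bus2, Sub1, Sub2}.
Min-cut edges: Bus2→Bus4 (3), Bus2→Bus1 (3), Sub2→City (6); capacity 3 + 3 + 6 = 12.
This cut is saturated, so no flow can exceed 12.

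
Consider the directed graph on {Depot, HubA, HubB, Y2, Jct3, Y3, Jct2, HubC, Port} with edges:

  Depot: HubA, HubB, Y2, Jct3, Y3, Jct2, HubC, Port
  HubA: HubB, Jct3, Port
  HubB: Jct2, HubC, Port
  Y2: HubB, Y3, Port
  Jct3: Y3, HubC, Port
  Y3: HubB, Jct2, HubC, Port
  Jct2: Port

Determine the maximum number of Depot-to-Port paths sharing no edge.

Assign every edge capacity 1; by Menger, the answer equals the max flow.
Path Depot→Port (+1); total 1.
Path Depot→HubA→Port (+1); total 2.
Path Depot→HubB→Port (+1); total 3.
Path Depot→Y2→Port (+1); total 4.
Path Depot→Jct3→Port (+1); total 5.
Path Depot→Y3→Port (+1); total 6.
Path Depot→Jct2→Port (+1); total 7.
No residual Depot→Port path; max flow = 7.
Certifying cut of size 7: {Depot→HubA, Depot→HubB, Depot→Jct2, Depot→Jct3, Depot→Port, Depot→Y2, Depot→Y3}.

7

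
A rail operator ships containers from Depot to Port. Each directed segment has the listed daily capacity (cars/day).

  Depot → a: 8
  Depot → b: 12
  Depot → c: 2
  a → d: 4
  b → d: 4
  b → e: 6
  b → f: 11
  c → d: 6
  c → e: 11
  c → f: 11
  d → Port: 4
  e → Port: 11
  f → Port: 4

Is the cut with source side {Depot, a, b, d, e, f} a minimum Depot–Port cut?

No — its capacity is 21, but the minimum cut has capacity 16.

Given cut capacity: 2 + 4 + 11 + 4 = 21.
Augment Depot→a→d→Port: bottleneck 4, flow now 4.
Augment Depot→b→e→Port: bottleneck 6, flow now 10.
Augment Depot→b→f→Port: bottleneck 4, flow now 14.
Augment Depot→c→e→Port: bottleneck 2, flow now 16.
No augmenting path remains; maximum flow = 16.
In the residual graph, reachable from Depot: {Depot, a, b, d, f}.
Min-cut edges: Depot→c (2), b→e (6), d→Port (4), f→Port (4); capacity 2 + 6 + 4 + 4 = 16.
Cut capacity 21 exceeds the max flow 16, so it is not minimum.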